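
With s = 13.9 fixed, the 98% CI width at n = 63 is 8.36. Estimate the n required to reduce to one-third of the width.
n ≈ 567

CI width ∝ 1/√n
To reduce width by factor 3, need √n to grow by 3 → need 3² = 9 times as many samples.

Current: n = 63, width = 8.36
New: n = 567, width ≈ 2.72

Width reduced by factor of 8.36/2.72 = 3.07.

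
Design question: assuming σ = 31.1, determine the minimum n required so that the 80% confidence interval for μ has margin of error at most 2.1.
n ≥ 361

For margin E ≤ 2.1:
n ≥ (z* · σ / E)²
n ≥ (1.282 · 31.1 / 2.1)²
n ≥ 360.46

Minimum n = 361 (rounding up)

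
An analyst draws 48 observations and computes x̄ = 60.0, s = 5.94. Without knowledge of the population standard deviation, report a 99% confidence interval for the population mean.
(57.70, 62.30)

t-interval (σ unknown):
df = n - 1 = 47
t* = 2.685 for 99% confidence

Margin of error = t* · s/√n = 2.685 · 5.94/√48 = 2.30

CI: (57.70, 62.30)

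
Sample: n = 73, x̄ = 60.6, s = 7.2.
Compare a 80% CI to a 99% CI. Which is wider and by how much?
99% CI is wider by 2.28

df = 72
80% CI: t* = 1.293, (59.51, 61.69), width = 2 · t* · s/√n = 2.18
99% CI: t* = 2.646, (58.37, 62.83), width = 2 · t* · s/√n = 4.46

The 99% CI is wider by 4.46 - 2.18 = 2.28.
Higher confidence requires a wider interval.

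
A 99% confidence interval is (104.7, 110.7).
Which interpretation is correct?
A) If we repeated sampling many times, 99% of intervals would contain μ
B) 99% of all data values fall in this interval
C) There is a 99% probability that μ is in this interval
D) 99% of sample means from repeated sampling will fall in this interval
A

A) Correct — this is the frequentist long-run coverage interpretation.
B) Wrong — a CI is about the parameter μ, not individual data values.
C) Wrong — μ is fixed; the randomness lives in the interval, not in μ.
D) Wrong — coverage applies to intervals containing μ, not to future x̄ values.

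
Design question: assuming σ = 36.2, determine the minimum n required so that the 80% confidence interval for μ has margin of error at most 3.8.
n ≥ 150

For margin E ≤ 3.8:
n ≥ (z* · σ / E)²
n ≥ (1.282 · 36.2 / 3.8)²
n ≥ 149.15

Minimum n = 150 (rounding up)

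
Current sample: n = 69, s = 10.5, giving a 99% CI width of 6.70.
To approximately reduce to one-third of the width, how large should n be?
n ≈ 621

CI width ∝ 1/√n
To reduce width by factor 3, need √n to grow by 3 → need 3² = 9 times as many samples.

Current: n = 69, width = 6.70
New: n = 621, width ≈ 2.18

Width reduced by factor of 6.70/2.18 = 3.07.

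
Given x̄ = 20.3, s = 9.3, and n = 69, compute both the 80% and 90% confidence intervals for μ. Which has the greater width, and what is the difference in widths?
90% CI is wider by 0.83

df = 68
80% CI: t* = 1.294, (18.85, 21.75), width = 2 · t* · s/√n = 2.90
90% CI: t* = 1.668, (18.43, 22.17), width = 2 · t* · s/√n = 3.73

The 90% CI is wider by 3.73 - 2.90 = 0.83.
Higher confidence requires a wider interval.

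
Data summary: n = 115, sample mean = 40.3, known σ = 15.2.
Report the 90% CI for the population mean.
(37.97, 42.63)

z-interval (σ known):
z* = 1.645 for 90% confidence

Margin of error = z* · σ/√n = 1.645 · 15.2/√115 = 2.33

CI: (40.3 - 2.33, 40.3 + 2.33) = (37.97, 42.63)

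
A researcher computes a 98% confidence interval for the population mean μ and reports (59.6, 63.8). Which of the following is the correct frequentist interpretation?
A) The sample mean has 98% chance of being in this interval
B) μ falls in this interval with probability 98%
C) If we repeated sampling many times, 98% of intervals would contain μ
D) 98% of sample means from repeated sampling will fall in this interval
C

A) Wrong — x̄ is observed and sits in the interval by construction.
B) Wrong — μ is fixed; the randomness lives in the interval, not in μ.
C) Correct — this is the frequentist long-run coverage interpretation.
D) Wrong — coverage applies to intervals containing μ, not to future x̄ values.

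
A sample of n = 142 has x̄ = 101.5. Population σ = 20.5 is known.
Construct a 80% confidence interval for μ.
(99.29, 103.71)

z-interval (σ known):
z* = 1.282 for 80% confidence

Margin of error = z* · σ/√n = 1.282 · 20.5/√142 = 2.21

CI: (101.5 - 2.21, 101.5 + 2.21) = (99.29, 103.71)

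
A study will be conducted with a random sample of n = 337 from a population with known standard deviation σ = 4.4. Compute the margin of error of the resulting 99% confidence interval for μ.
Margin of error = 0.62

Margin of error = z* · σ/√n
= 2.576 · 4.4/√337
= 2.576 · 4.4/18.3576
= 0.62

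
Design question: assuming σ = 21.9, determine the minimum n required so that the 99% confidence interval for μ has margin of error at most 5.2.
n ≥ 118

For margin E ≤ 5.2:
n ≥ (z* · σ / E)²
n ≥ (2.576 · 21.9 / 5.2)²
n ≥ 117.70

Minimum n = 118 (rounding up)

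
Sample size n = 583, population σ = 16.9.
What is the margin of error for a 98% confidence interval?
Margin of error = 1.63

Margin of error = z* · σ/√n
= 2.326 · 16.9/√583
= 2.326 · 16.9/24.1454
= 1.63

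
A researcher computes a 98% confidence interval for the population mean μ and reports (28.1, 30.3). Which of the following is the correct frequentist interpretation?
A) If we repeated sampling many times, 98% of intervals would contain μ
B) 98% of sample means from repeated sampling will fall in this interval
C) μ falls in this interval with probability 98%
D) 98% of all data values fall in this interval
A

A) Correct — this is the frequentist long-run coverage interpretation.
B) Wrong — coverage applies to intervals containing μ, not to future x̄ values.
C) Wrong — μ is fixed; the randomness lives in the interval, not in μ.
D) Wrong — a CI is about the parameter μ, not individual data values.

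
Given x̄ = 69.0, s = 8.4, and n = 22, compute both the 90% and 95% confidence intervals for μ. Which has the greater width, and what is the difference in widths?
95% CI is wider by 1.29

df = 21
90% CI: t* = 1.721, (65.92, 72.08), width = 2 · t* · s/√n = 6.16
95% CI: t* = 2.080, (65.27, 72.73), width = 2 · t* · s/√n = 7.45

The 95% CI is wider by 7.45 - 6.16 = 1.29.
Higher confidence requires a wider interval.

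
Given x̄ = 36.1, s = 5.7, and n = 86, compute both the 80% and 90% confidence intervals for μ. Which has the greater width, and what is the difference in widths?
90% CI is wider by 0.45

df = 85
80% CI: t* = 1.292, (35.31, 36.89), width = 2 · t* · s/√n = 1.59
90% CI: t* = 1.663, (35.08, 37.12), width = 2 · t* · s/√n = 2.04

The 90% CI is wider by 2.04 - 1.59 = 0.45.
Higher confidence requires a wider interval.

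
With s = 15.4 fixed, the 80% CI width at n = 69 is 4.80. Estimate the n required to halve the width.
n ≈ 276

CI width ∝ 1/√n
To reduce width by factor 2, need √n to grow by 2 → need 2² = 4 times as many samples.

Current: n = 69, width = 4.80
New: n = 276, width ≈ 2.38

Width reduced by factor of 4.80/2.38 = 2.02.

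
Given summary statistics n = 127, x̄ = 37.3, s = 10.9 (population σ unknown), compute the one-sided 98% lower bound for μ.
μ ≥ 35.29

Lower bound (one-sided):
t* = 2.075 (one-sided for 98%)
Lower bound = x̄ - t* · s/√n = 37.3 - 2.075 · 10.9/√127 = 35.29

We are 98% confident that μ ≥ 35.29.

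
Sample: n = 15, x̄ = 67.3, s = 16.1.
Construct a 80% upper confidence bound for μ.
μ ≤ 70.91

Upper bound (one-sided):
t* = 0.868 (one-sided for 80%)
Upper bound = x̄ + t* · s/√n = 67.3 + 0.868 · 16.1/√15 = 70.91

We are 80% confident that μ ≤ 70.91.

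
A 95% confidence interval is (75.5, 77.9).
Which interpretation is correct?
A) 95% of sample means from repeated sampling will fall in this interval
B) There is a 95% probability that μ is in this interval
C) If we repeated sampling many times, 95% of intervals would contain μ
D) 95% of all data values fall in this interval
C

A) Wrong — coverage applies to intervals containing μ, not to future x̄ values.
B) Wrong — μ is fixed; the randomness lives in the interval, not in μ.
C) Correct — this is the frequentist long-run coverage interpretation.
D) Wrong — a CI is about the parameter μ, not individual data values.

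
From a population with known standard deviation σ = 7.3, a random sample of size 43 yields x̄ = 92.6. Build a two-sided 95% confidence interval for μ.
(90.42, 94.78)

z-interval (σ known):
z* = 1.960 for 95% confidence

Margin of error = z* · σ/√n = 1.960 · 7.3/√43 = 2.18

CI: (92.6 - 2.18, 92.6 + 2.18) = (90.42, 94.78)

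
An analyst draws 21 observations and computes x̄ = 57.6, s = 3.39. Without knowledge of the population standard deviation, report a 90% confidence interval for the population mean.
(56.32, 58.88)

t-interval (σ unknown):
df = n - 1 = 20
t* = 1.725 for 90% confidence

Margin of error = t* · s/√n = 1.725 · 3.39/√21 = 1.28

CI: (56.32, 58.88)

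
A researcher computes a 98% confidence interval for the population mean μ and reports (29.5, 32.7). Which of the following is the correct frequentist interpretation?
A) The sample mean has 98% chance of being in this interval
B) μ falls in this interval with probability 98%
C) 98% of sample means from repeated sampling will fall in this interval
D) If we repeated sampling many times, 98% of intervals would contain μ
D

A) Wrong — x̄ is observed and sits in the interval by construction.
B) Wrong — μ is fixed; the randomness lives in the interval, not in μ.
C) Wrong — coverage applies to intervals containing μ, not to future x̄ values.
D) Correct — this is the frequentist long-run coverage interpretation.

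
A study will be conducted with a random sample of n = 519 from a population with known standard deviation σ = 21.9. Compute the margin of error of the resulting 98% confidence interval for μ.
Margin of error = 2.24

Margin of error = z* · σ/√n
= 2.326 · 21.9/√519
= 2.326 · 21.9/22.7816
= 2.24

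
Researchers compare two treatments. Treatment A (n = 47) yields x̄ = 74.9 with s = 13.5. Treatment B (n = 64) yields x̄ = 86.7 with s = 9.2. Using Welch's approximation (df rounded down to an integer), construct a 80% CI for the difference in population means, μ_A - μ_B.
(-14.75, -8.85)

Difference: x̄₁ - x̄₂ = -11.80
SE = √(s₁²/n₁ + s₂²/n₂) = √(13.5²/47 + 9.2²/64) = 2.2804
df = 76.25 → 76 (Welch–Satterthwaite, rounded down)
t* = 1.293

CI: -11.80 ± 1.293 · 2.2804 = -11.80 ± 2.95 = (-14.75, -8.85)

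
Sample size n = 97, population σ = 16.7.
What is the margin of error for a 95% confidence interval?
Margin of error = 3.32

Margin of error = z* · σ/√n
= 1.960 · 16.7/√97
= 1.960 · 16.7/9.8489
= 3.32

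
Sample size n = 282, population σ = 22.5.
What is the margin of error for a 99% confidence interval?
Margin of error = 3.45

Margin of error = z* · σ/√n
= 2.576 · 22.5/√282
= 2.576 · 22.5/16.7929
= 3.45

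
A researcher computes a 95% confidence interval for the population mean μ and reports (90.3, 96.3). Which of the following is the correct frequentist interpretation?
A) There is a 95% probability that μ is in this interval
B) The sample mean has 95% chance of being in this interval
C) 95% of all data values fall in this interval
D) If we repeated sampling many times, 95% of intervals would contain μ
D

A) Wrong — μ is fixed; the randomness lives in the interval, not in μ.
B) Wrong — x̄ is observed and sits in the interval by construction.
C) Wrong — a CI is about the parameter μ, not individual data values.
D) Correct — this is the frequentist long-run coverage interpretation.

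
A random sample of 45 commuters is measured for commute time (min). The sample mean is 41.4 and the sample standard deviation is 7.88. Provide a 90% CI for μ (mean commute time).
(39.43, 43.37)

t-interval (σ unknown):
df = n - 1 = 44
t* = 1.680 for 90% confidence

Margin of error = t* · s/√n = 1.680 · 7.88/√45 = 1.97

CI: (39.43, 43.37)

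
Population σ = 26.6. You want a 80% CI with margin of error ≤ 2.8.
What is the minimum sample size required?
n ≥ 149

For margin E ≤ 2.8:
n ≥ (z* · σ / E)²
n ≥ (1.282 · 26.6 / 2.8)²
n ≥ 148.33

Minimum n = 149 (rounding up)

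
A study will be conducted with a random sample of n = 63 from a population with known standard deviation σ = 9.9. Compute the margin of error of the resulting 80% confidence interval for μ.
Margin of error = 1.60

Margin of error = z* · σ/√n
= 1.282 · 9.9/√63
= 1.282 · 9.9/7.9373
= 1.60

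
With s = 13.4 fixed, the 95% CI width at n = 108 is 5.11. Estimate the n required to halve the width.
n ≈ 432

CI width ∝ 1/√n
To reduce width by factor 2, need √n to grow by 2 → need 2² = 4 times as many samples.

Current: n = 108, width = 5.11
New: n = 432, width ≈ 2.53

Width reduced by factor of 5.11/2.53 = 2.02.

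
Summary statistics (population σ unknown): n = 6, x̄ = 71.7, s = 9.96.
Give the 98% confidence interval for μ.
(58.02, 85.38)

t-interval (σ unknown):
df = n - 1 = 5
t* = 3.365 for 98% confidence

Margin of error = t* · s/√n = 3.365 · 9.96/√6 = 13.68

CI: (58.02, 85.38)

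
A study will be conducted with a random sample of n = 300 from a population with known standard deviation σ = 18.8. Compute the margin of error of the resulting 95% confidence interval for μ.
Margin of error = 2.13

Margin of error = z* · σ/√n
= 1.960 · 18.8/√300
= 1.960 · 18.8/17.3205
= 2.13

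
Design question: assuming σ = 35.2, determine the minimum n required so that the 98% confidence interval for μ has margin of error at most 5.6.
n ≥ 214

For margin E ≤ 5.6:
n ≥ (z* · σ / E)²
n ≥ (2.326 · 35.2 / 5.6)²
n ≥ 213.76

Minimum n = 214 (rounding up)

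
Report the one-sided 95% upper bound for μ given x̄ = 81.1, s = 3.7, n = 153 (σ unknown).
μ ≤ 81.60

Upper bound (one-sided):
t* = 1.655 (one-sided for 95%)
Upper bound = x̄ + t* · s/√n = 81.1 + 1.655 · 3.7/√153 = 81.60

We are 95% confident that μ ≤ 81.60.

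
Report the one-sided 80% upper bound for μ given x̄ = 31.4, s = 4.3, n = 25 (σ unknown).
μ ≤ 32.14

Upper bound (one-sided):
t* = 0.857 (one-sided for 80%)
Upper bound = x̄ + t* · s/√n = 31.4 + 0.857 · 4.3/√25 = 32.14

We are 80% confident that μ ≤ 32.14.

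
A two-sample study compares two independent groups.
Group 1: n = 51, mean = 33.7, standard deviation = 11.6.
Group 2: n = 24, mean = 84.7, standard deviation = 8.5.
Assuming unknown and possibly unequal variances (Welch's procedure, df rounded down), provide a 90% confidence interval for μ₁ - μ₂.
(-54.97, -47.03)

Difference: x̄₁ - x̄₂ = -51.00
SE = √(s₁²/n₁ + s₂²/n₂) = √(11.6²/51 + 8.5²/24) = 2.3767
df = 59.84 → 59 (Welch–Satterthwaite, rounded down)
t* = 1.671

CI: -51.00 ± 1.671 · 2.3767 = -51.00 ± 3.97 = (-54.97, -47.03)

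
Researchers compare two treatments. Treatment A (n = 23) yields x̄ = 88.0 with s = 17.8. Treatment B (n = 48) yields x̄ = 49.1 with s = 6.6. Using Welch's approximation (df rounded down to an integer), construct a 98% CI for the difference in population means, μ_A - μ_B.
(29.35, 48.45)

Difference: x̄₁ - x̄₂ = 38.90
SE = √(s₁²/n₁ + s₂²/n₂) = √(17.8²/23 + 6.6²/48) = 3.8319
df = 24.94 → 24 (Welch–Satterthwaite, rounded down)
t* = 2.492

CI: 38.90 ± 2.492 · 3.8319 = 38.90 ± 9.55 = (29.35, 48.45)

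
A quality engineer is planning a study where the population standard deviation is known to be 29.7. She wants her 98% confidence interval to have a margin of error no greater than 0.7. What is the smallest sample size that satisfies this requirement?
n ≥ 9740

For margin E ≤ 0.7:
n ≥ (z* · σ / E)²
n ≥ (2.326 · 29.7 / 0.7)²
n ≥ 9739.49

Minimum n = 9740 (rounding up)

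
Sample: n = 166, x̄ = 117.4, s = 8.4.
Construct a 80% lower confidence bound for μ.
μ ≥ 116.85

Lower bound (one-sided):
t* = 0.844 (one-sided for 80%)
Lower bound = x̄ - t* · s/√n = 117.4 - 0.844 · 8.4/√166 = 116.85

We are 80% confident that μ ≥ 116.85.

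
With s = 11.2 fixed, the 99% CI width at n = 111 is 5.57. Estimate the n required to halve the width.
n ≈ 444

CI width ∝ 1/√n
To reduce width by factor 2, need √n to grow by 2 → need 2² = 4 times as many samples.

Current: n = 111, width = 5.57
New: n = 444, width ≈ 2.75

Width reduced by factor of 5.57/2.75 = 2.03.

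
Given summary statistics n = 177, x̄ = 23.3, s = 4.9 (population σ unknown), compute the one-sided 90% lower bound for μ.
μ ≥ 22.83

Lower bound (one-sided):
t* = 1.286 (one-sided for 90%)
Lower bound = x̄ - t* · s/√n = 23.3 - 1.286 · 4.9/√177 = 22.83

We are 90% confident that μ ≥ 22.83.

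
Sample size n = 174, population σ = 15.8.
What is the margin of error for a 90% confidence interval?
Margin of error = 1.97

Margin of error = z* · σ/√n
= 1.645 · 15.8/√174
= 1.645 · 15.8/13.1909
= 1.97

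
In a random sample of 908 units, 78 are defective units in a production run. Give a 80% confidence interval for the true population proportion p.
(0.074, 0.098)

Proportion CI:
p̂ = 78/908 = 0.08590
SE = √(p̂(1-p̂)/n) = √(0.08590 · 0.91410 / 908) = 0.00930

z* = 1.282
Margin = z* · SE = 1.282 · 0.00930 = 0.0119

CI: 0.08590 ± 0.0119 = (0.074, 0.098)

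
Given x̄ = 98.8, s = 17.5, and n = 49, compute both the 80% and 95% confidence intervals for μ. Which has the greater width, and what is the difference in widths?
95% CI is wider by 3.57

df = 48
80% CI: t* = 1.299, (95.55, 102.05), width = 2 · t* · s/√n = 6.49
95% CI: t* = 2.011, (93.77, 103.83), width = 2 · t* · s/√n = 10.06

The 95% CI is wider by 10.06 - 6.49 = 3.57.
Higher confidence requires a wider interval.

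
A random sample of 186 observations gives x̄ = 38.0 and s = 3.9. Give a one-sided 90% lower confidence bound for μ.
μ ≥ 37.63

Lower bound (one-sided):
t* = 1.286 (one-sided for 90%)
Lower bound = x̄ - t* · s/√n = 38.0 - 1.286 · 3.9/√186 = 37.63

We are 90% confident that μ ≥ 37.63.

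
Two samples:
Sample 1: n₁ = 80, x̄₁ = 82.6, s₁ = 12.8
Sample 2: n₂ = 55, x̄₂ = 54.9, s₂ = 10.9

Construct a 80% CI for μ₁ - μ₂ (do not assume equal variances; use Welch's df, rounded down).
(25.06, 30.34)

Difference: x̄₁ - x̄₂ = 27.70
SE = √(s₁²/n₁ + s₂²/n₂) = √(12.8²/80 + 10.9²/55) = 2.0514
df = 126.94 → 126 (Welch–Satterthwaite, rounded down)
t* = 1.288

CI: 27.70 ± 1.288 · 2.0514 = 27.70 ± 2.64 = (25.06, 30.34)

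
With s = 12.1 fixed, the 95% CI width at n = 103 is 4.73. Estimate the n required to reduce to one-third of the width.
n ≈ 927

CI width ∝ 1/√n
To reduce width by factor 3, need √n to grow by 3 → need 3² = 9 times as many samples.

Current: n = 103, width = 4.73
New: n = 927, width ≈ 1.56

Width reduced by factor of 4.73/1.56 = 3.03.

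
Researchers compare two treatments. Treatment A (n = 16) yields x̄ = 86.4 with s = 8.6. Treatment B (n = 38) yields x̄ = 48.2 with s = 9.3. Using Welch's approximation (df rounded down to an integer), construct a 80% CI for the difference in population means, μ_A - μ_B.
(34.76, 41.64)

Difference: x̄₁ - x̄₂ = 38.20
SE = √(s₁²/n₁ + s₂²/n₂) = √(8.6²/16 + 9.3²/38) = 2.6265
df = 30.42 → 30 (Welch–Satterthwaite, rounded down)
t* = 1.310

CI: 38.20 ± 1.310 · 2.6265 = 38.20 ± 3.44 = (34.76, 41.64)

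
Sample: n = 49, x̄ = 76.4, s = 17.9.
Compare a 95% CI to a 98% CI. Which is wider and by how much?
98% CI is wider by 2.03

df = 48
95% CI: t* = 2.011, (71.26, 81.54), width = 2 · t* · s/√n = 10.28
98% CI: t* = 2.407, (70.24, 82.56), width = 2 · t* · s/√n = 12.31

The 98% CI is wider by 12.31 - 10.28 = 2.03.
Higher confidence requires a wider interval.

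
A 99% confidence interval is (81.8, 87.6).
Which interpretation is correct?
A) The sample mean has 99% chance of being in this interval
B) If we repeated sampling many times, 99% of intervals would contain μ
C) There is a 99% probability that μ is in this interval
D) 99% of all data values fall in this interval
B

A) Wrong — x̄ is observed and sits in the interval by construction.
B) Correct — this is the frequentist long-run coverage interpretation.
C) Wrong — μ is fixed; the randomness lives in the interval, not in μ.
D) Wrong — a CI is about the parameter μ, not individual data values.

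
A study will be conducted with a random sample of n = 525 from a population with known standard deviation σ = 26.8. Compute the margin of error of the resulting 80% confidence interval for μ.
Margin of error = 1.50

Margin of error = z* · σ/√n
= 1.282 · 26.8/√525
= 1.282 · 26.8/22.9129
= 1.50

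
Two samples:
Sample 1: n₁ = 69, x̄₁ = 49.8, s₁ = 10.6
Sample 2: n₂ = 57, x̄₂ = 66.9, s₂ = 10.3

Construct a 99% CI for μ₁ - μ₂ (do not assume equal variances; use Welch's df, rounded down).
(-21.99, -12.21)

Difference: x̄₁ - x̄₂ = -17.10
SE = √(s₁²/n₁ + s₂²/n₂) = √(10.6²/69 + 10.3²/57) = 1.8681
df = 120.74 → 120 (Welch–Satterthwaite, rounded down)
t* = 2.617

CI: -17.10 ± 2.617 · 1.8681 = -17.10 ± 4.89 = (-21.99, -12.21)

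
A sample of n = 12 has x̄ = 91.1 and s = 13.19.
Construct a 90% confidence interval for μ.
(84.26, 97.94)

t-interval (σ unknown):
df = n - 1 = 11
t* = 1.796 for 90% confidence

Margin of error = t* · s/√n = 1.796 · 13.19/√12 = 6.84

CI: (84.26, 97.94)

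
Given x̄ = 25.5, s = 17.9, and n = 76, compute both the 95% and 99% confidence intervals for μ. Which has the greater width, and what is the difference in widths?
99% CI is wider by 2.67

df = 75
95% CI: t* = 1.992, (21.41, 29.59), width = 2 · t* · s/√n = 8.18
99% CI: t* = 2.643, (20.07, 30.93), width = 2 · t* · s/√n = 10.85

The 99% CI is wider by 10.85 - 8.18 = 2.67.
Higher confidence requires a wider interval.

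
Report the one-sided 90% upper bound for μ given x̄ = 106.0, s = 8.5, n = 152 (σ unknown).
μ ≤ 106.89

Upper bound (one-sided):
t* = 1.287 (one-sided for 90%)
Upper bound = x̄ + t* · s/√n = 106.0 + 1.287 · 8.5/√152 = 106.89

We are 90% confident that μ ≤ 106.89.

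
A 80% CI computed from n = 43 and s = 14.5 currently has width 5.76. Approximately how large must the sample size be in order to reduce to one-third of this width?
n ≈ 387

CI width ∝ 1/√n
To reduce width by factor 3, need √n to grow by 3 → need 3² = 9 times as many samples.

Current: n = 43, width = 5.76
New: n = 387, width ≈ 1.89

Width reduced by factor of 5.76/1.89 = 3.05.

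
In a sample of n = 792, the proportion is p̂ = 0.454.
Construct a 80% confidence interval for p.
(0.431, 0.477)

Proportion CI:
SE = √(p̂(1-p̂)/n) = √(0.454 · 0.546 / 792) = 0.01769

z* = 1.282
Margin = z* · SE = 1.282 · 0.01769 = 0.0227

CI: 0.454 ± 0.0227 = (0.431, 0.477)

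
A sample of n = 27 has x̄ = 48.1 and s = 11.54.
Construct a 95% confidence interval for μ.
(43.53, 52.67)

t-interval (σ unknown):
df = n - 1 = 26
t* = 2.056 for 95% confidence

Margin of error = t* · s/√n = 2.056 · 11.54/√27 = 4.57

CI: (43.53, 52.67)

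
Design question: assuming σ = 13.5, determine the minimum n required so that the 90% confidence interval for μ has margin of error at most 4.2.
n ≥ 28

For margin E ≤ 4.2:
n ≥ (z* · σ / E)²
n ≥ (1.645 · 13.5 / 4.2)²
n ≥ 27.96

Minimum n = 28 (rounding up)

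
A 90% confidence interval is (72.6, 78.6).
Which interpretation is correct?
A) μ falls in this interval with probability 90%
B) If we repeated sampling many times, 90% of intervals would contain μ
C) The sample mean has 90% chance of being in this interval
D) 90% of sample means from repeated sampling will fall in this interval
B

A) Wrong — μ is fixed; the randomness lives in the interval, not in μ.
B) Correct — this is the frequentist long-run coverage interpretation.
C) Wrong — x̄ is observed and sits in the interval by construction.
D) Wrong — coverage applies to intervals containing μ, not to future x̄ values.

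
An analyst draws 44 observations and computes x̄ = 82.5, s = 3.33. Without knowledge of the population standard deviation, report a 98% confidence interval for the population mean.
(81.29, 83.71)

t-interval (σ unknown):
df = n - 1 = 43
t* = 2.416 for 98% confidence

Margin of error = t* · s/√n = 2.416 · 3.33/√44 = 1.21

CI: (81.29, 83.71)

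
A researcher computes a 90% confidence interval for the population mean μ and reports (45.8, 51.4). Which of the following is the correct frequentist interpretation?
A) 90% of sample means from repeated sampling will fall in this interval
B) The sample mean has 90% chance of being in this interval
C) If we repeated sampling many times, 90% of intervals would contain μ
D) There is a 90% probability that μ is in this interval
C

A) Wrong — coverage applies to intervals containing μ, not to future x̄ values.
B) Wrong — x̄ is observed and sits in the interval by construction.
C) Correct — this is the frequentist long-run coverage interpretation.
D) Wrong — μ is fixed; the randomness lives in the interval, not in μ.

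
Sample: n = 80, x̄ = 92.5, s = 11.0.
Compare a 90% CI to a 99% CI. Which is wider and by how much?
99% CI is wider by 2.40

df = 79
90% CI: t* = 1.664, (90.45, 94.55), width = 2 · t* · s/√n = 4.09
99% CI: t* = 2.640, (89.25, 95.75), width = 2 · t* · s/√n = 6.49

The 99% CI is wider by 6.49 - 4.09 = 2.40.
Higher confidence requires a wider interval.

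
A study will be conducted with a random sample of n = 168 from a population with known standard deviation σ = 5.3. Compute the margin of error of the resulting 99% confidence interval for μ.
Margin of error = 1.05

Margin of error = z* · σ/√n
= 2.576 · 5.3/√168
= 2.576 · 5.3/12.9615
= 1.05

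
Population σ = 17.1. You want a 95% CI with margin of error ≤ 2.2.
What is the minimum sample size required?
n ≥ 233

For margin E ≤ 2.2:
n ≥ (z* · σ / E)²
n ≥ (1.960 · 17.1 / 2.2)²
n ≥ 232.09

Minimum n = 233 (rounding up)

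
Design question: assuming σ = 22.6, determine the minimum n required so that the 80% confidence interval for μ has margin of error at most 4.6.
n ≥ 40

For margin E ≤ 4.6:
n ≥ (z* · σ / E)²
n ≥ (1.282 · 22.6 / 4.6)²
n ≥ 39.67

Minimum n = 40 (rounding up)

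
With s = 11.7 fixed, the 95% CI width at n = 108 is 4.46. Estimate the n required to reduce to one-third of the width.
n ≈ 972

CI width ∝ 1/√n
To reduce width by factor 3, need √n to grow by 3 → need 3² = 9 times as many samples.

Current: n = 108, width = 4.46
New: n = 972, width ≈ 1.47

Width reduced by factor of 4.46/1.47 = 3.03.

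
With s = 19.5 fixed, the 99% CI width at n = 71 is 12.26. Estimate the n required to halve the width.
n ≈ 284

CI width ∝ 1/√n
To reduce width by factor 2, need √n to grow by 2 → need 2² = 4 times as many samples.

Current: n = 71, width = 12.26
New: n = 284, width ≈ 6.00

Width reduced by factor of 12.26/6.00 = 2.04.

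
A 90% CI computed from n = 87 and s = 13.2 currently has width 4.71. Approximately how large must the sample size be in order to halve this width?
n ≈ 348

CI width ∝ 1/√n
To reduce width by factor 2, need √n to grow by 2 → need 2² = 4 times as many samples.

Current: n = 87, width = 4.71
New: n = 348, width ≈ 2.33

Width reduced by factor of 4.71/2.33 = 2.02.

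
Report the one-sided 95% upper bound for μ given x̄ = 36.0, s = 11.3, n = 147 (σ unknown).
μ ≤ 37.54

Upper bound (one-sided):
t* = 1.655 (one-sided for 95%)
Upper bound = x̄ + t* · s/√n = 36.0 + 1.655 · 11.3/√147 = 37.54

We are 95% confident that μ ≤ 37.54.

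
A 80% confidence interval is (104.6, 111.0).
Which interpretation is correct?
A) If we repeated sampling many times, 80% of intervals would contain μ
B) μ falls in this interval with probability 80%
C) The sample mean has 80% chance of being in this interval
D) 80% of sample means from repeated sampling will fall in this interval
A

A) Correct — this is the frequentist long-run coverage interpretation.
B) Wrong — μ is fixed; the randomness lives in the interval, not in μ.
C) Wrong — x̄ is observed and sits in the interval by construction.
D) Wrong — coverage applies to intervals containing μ, not to future x̄ values.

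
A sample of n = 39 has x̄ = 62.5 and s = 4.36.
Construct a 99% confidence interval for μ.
(60.61, 64.39)

t-interval (σ unknown):
df = n - 1 = 38
t* = 2.712 for 99% confidence

Margin of error = t* · s/√n = 2.712 · 4.36/√39 = 1.89

CI: (60.61, 64.39)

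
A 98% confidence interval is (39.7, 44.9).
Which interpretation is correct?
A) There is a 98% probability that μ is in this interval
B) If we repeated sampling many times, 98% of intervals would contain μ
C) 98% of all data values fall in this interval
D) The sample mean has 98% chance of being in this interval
B

A) Wrong — μ is fixed; the randomness lives in the interval, not in μ.
B) Correct — this is the frequentist long-run coverage interpretation.
C) Wrong — a CI is about the parameter μ, not individual data values.
D) Wrong — x̄ is observed and sits in the interval by construction.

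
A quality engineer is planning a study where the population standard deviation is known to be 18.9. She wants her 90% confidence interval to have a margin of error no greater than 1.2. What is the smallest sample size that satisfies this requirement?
n ≥ 672

For margin E ≤ 1.2:
n ≥ (z* · σ / E)²
n ≥ (1.645 · 18.9 / 1.2)²
n ≥ 671.26

Minimum n = 672 (rounding up)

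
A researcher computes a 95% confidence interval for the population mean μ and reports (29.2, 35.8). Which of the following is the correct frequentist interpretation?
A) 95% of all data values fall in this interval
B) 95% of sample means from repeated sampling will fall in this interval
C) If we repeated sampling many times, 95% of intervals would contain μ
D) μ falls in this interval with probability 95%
C

A) Wrong — a CI is about the parameter μ, not individual data values.
B) Wrong — coverage applies to intervals containing μ, not to future x̄ values.
C) Correct — this is the frequentist long-run coverage interpretation.
D) Wrong — μ is fixed; the randomness lives in the interval, not in μ.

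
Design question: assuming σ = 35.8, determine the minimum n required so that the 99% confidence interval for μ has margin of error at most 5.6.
n ≥ 272

For margin E ≤ 5.6:
n ≥ (z* · σ / E)²
n ≥ (2.576 · 35.8 / 5.6)²
n ≥ 271.20

Minimum n = 272 (rounding up)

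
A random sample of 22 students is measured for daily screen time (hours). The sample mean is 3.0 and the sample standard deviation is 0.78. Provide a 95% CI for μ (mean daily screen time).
(2.65, 3.35)

t-interval (σ unknown):
df = n - 1 = 21
t* = 2.080 for 95% confidence

Margin of error = t* · s/√n = 2.080 · 0.78/√22 = 0.35

CI: (2.65, 3.35)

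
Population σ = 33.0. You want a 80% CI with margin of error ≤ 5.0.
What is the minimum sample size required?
n ≥ 72

For margin E ≤ 5.0:
n ≥ (z* · σ / E)²
n ≥ (1.282 · 33.0 / 5.0)²
n ≥ 71.59

Minimum n = 72 (rounding up)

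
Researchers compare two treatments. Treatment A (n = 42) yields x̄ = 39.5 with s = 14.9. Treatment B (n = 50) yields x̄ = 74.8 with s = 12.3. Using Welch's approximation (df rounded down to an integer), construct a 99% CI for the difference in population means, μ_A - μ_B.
(-42.91, -27.69)

Difference: x̄₁ - x̄₂ = -35.30
SE = √(s₁²/n₁ + s₂²/n₂) = √(14.9²/42 + 12.3²/50) = 2.8830
df = 79.56 → 79 (Welch–Satterthwaite, rounded down)
t* = 2.640

CI: -35.30 ± 2.640 · 2.8830 = -35.30 ± 7.61 = (-42.91, -27.69)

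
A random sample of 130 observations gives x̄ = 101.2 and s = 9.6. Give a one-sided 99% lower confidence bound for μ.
μ ≥ 99.22

Lower bound (one-sided):
t* = 2.356 (one-sided for 99%)
Lower bound = x̄ - t* · s/√n = 101.2 - 2.356 · 9.6/√130 = 99.22

We are 99% confident that μ ≥ 99.22.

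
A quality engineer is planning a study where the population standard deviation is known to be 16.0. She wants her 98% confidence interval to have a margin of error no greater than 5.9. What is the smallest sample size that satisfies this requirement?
n ≥ 40

For margin E ≤ 5.9:
n ≥ (z* · σ / E)²
n ≥ (2.326 · 16.0 / 5.9)²
n ≥ 39.79

Minimum n = 40 (rounding up)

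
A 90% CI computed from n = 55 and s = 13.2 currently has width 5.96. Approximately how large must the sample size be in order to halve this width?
n ≈ 220

CI width ∝ 1/√n
To reduce width by factor 2, need √n to grow by 2 → need 2² = 4 times as many samples.

Current: n = 55, width = 5.96
New: n = 220, width ≈ 2.94

Width reduced by factor of 5.96/2.94 = 2.03.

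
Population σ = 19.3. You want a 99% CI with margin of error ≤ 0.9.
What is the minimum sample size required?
n ≥ 3052

For margin E ≤ 0.9:
n ≥ (z* · σ / E)²
n ≥ (2.576 · 19.3 / 0.9)²
n ≥ 3051.56

Minimum n = 3052 (rounding up)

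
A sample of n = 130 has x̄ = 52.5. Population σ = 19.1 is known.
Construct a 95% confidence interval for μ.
(49.22, 55.78)

z-interval (σ known):
z* = 1.960 for 95% confidence

Margin of error = z* · σ/√n = 1.960 · 19.1/√130 = 3.28

CI: (52.5 - 3.28, 52.5 + 3.28) = (49.22, 55.78)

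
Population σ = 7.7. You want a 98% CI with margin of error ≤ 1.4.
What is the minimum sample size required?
n ≥ 164

For margin E ≤ 1.4:
n ≥ (z* · σ / E)²
n ≥ (2.326 · 7.7 / 1.4)²
n ≥ 163.66

Minimum n = 164 (rounding up)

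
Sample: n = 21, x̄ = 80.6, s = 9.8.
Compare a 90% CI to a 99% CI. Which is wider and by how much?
99% CI is wider by 4.79

df = 20
90% CI: t* = 1.725, (76.91, 84.29), width = 2 · t* · s/√n = 7.38
99% CI: t* = 2.845, (74.52, 86.68), width = 2 · t* · s/√n = 12.17

The 99% CI is wider by 12.17 - 7.38 = 4.79.
Higher confidence requires a wider interval.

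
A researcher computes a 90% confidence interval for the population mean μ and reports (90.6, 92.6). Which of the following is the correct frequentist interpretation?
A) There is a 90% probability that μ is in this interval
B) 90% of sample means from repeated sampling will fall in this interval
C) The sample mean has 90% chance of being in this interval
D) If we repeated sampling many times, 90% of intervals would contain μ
D

A) Wrong — μ is fixed; the randomness lives in the interval, not in μ.
B) Wrong — coverage applies to intervals containing μ, not to future x̄ values.
C) Wrong — x̄ is observed and sits in the interval by construction.
D) Correct — this is the frequentist long-run coverage interpretation.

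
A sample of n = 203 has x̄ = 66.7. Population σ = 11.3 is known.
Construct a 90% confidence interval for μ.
(65.40, 68.00)

z-interval (σ known):
z* = 1.645 for 90% confidence

Margin of error = z* · σ/√n = 1.645 · 11.3/√203 = 1.30

CI: (66.7 - 1.30, 66.7 + 1.30) = (65.40, 68.00)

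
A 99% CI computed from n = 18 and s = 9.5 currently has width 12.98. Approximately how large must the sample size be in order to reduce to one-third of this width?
n ≈ 162

CI width ∝ 1/√n
To reduce width by factor 3, need √n to grow by 3 → need 3² = 9 times as many samples.

Current: n = 18, width = 12.98
New: n = 162, width ≈ 3.89

Width reduced by factor of 12.98/3.89 = 3.34.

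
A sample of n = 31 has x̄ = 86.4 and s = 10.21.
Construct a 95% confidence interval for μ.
(82.66, 90.14)

t-interval (σ unknown):
df = n - 1 = 30
t* = 2.042 for 95% confidence

Margin of error = t* · s/√n = 2.042 · 10.21/√31 = 3.74

CI: (82.66, 90.14)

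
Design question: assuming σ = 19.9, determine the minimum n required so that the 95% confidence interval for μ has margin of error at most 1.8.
n ≥ 470

For margin E ≤ 1.8:
n ≥ (z* · σ / E)²
n ≥ (1.960 · 19.9 / 1.8)²
n ≥ 469.54

Minimum n = 470 (rounding up)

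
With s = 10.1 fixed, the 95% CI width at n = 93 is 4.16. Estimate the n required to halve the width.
n ≈ 372

CI width ∝ 1/√n
To reduce width by factor 2, need √n to grow by 2 → need 2² = 4 times as many samples.

Current: n = 93, width = 4.16
New: n = 372, width ≈ 2.06

Width reduced by factor of 4.16/2.06 = 2.02.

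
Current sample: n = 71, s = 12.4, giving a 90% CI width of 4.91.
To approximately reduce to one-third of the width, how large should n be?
n ≈ 639

CI width ∝ 1/√n
To reduce width by factor 3, need √n to grow by 3 → need 3² = 9 times as many samples.

Current: n = 71, width = 4.91
New: n = 639, width ≈ 1.62

Width reduced by factor of 4.91/1.62 = 3.03.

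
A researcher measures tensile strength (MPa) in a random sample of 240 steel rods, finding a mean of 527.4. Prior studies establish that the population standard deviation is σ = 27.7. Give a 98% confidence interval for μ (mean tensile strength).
(523.24, 531.56)

z-interval (σ known):
z* = 2.326 for 98% confidence

Margin of error = z* · σ/√n = 2.326 · 27.7/√240 = 4.16

CI: (527.4 - 4.16, 527.4 + 4.16) = (523.24, 531.56)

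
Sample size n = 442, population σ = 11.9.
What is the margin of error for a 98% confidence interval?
Margin of error = 1.32

Margin of error = z* · σ/√n
= 2.326 · 11.9/√442
= 2.326 · 11.9/21.0238
= 1.32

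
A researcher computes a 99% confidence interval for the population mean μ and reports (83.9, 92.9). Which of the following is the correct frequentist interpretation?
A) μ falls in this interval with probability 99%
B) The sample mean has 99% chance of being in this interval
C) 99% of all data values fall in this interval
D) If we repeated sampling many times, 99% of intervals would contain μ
D

A) Wrong — μ is fixed; the randomness lives in the interval, not in μ.
B) Wrong — x̄ is observed and sits in the interval by construction.
C) Wrong — a CI is about the parameter μ, not individual data values.
D) Correct — this is the frequentist long-run coverage interpretation.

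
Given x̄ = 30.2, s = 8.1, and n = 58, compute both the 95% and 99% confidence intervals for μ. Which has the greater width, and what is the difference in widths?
99% CI is wider by 1.41

df = 57
95% CI: t* = 2.002, (28.07, 32.33), width = 2 · t* · s/√n = 4.26
99% CI: t* = 2.665, (27.37, 33.03), width = 2 · t* · s/√n = 5.67

The 99% CI is wider by 5.67 - 4.26 = 1.41.
Higher confidence requires a wider interval.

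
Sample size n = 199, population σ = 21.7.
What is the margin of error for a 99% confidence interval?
Margin of error = 3.96

Margin of error = z* · σ/√n
= 2.576 · 21.7/√199
= 2.576 · 21.7/14.1067
= 3.96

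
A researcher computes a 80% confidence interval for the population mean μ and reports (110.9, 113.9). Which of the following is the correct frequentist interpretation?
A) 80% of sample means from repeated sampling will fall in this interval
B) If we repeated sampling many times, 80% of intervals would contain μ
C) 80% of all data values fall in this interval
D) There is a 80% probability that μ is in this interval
B

A) Wrong — coverage applies to intervals containing μ, not to future x̄ values.
B) Correct — this is the frequentist long-run coverage interpretation.
C) Wrong — a CI is about the parameter μ, not individual data values.
D) Wrong — μ is fixed; the randomness lives in the interval, not in μ.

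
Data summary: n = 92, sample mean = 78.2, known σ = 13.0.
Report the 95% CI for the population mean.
(75.54, 80.86)

z-interval (σ known):
z* = 1.960 for 95% confidence

Margin of error = z* · σ/√n = 1.960 · 13.0/√92 = 2.66

CI: (78.2 - 2.66, 78.2 + 2.66) = (75.54, 80.86)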